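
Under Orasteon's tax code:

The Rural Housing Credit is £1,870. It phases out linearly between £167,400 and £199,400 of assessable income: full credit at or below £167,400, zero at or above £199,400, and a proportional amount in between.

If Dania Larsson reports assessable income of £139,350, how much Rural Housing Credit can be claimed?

£1,870

Rural Housing Credit: £139,350 is at or below the £167,400 threshold, so the full £1,870 applies.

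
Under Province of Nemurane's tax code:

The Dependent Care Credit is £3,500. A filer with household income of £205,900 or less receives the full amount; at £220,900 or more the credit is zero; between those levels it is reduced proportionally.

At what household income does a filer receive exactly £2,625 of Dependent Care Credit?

£2,625 is 2,625/3,500 of the full £3,500, so 875/3,500 of the £15,000 range has been used: income = £205,900 + £15,000 × 875/3,500 = £209,650.

£209,650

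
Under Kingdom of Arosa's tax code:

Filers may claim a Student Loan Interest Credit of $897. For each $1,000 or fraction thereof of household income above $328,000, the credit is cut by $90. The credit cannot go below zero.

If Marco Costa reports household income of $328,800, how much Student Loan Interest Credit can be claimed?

$807

Student Loan Interest Credit: income exceeds $328,000 by $800, which is 1 full-or-partial $1,000 increment; reduction = 1 × $90 = $90, leaving $807.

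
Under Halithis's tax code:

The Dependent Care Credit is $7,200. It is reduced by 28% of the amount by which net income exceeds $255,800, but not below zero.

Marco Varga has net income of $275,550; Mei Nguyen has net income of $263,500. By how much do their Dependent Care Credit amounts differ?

Marco ($275,550): Dependent Care Credit: 28% of the $19,750 excess over $255,800 is $5,530; credit = $7,200 − $5,530 = $1,670.
Mei ($263,500): Dependent Care Credit: 28% of the $7,700 excess over $255,800 is $2,156; credit = $7,200 − $2,156 = $5,044.
Difference: |$1,670 − $5,044| = $3,374.

$3,374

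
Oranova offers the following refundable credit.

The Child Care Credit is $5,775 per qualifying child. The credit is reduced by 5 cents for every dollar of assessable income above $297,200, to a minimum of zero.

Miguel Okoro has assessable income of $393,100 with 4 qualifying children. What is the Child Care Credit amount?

$18,305

Child Care Credit: base = 4 × $5,775 = $23,100. 5% of the $95,900 excess over $297,200 is $4,795; credit = $23,100 − $4,795 = $18,305.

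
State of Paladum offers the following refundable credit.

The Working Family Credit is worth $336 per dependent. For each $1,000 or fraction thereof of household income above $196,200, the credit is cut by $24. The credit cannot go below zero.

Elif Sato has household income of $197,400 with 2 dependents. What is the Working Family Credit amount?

Working Family Credit: base = 2 × $336 = $672. income exceeds $196,200 by $1,200, which is 2 full-or-partial $1,000 increments; reduction = 2 × $24 = $48, leaving $624.

$624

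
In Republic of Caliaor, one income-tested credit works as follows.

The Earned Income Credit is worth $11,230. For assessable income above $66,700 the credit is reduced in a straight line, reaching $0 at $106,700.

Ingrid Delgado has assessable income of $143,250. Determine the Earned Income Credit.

Earned Income Credit: $143,250 is at or above $106,700, so the credit is $0.

$0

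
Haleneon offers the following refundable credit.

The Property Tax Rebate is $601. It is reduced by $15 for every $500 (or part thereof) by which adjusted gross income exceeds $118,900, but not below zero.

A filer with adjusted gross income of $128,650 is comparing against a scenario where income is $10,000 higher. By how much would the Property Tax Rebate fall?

$300

At $128,650 — income exceeds $118,900 by $9,750, which is 20 full-or-partial $500 increments; reduction = 20 × $15 = $300, leaving $301.
At $138,650 — income exceeds $118,900 by $19,750, which is 40 full-or-partial $500 increments; reduction = 40 × $15 = $600, leaving $1.
Lost: $301 − $1 = $300.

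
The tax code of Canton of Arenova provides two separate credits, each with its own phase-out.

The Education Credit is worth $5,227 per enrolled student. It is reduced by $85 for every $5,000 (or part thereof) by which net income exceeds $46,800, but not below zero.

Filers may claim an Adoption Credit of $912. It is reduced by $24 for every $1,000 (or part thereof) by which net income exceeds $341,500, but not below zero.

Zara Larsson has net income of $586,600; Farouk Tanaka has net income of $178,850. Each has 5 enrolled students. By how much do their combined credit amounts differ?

$7,797

Zara ($586,600): Education Credit: base = 5 × $5,227 = $26,135. income exceeds $46,800 by $539,800, which is 108 full-or-partial $5,000 increments; reduction = 108 × $85 = $9,180, leaving $16,955. Adoption Credit: income exceeds $341,500 by $245,100 → 246 increments × $24 = $5,904 ≥ base, so the credit is $0. total $16,955 + $0 = $16,955
Farouk ($178,850): Education Credit: base = 5 × $5,227 = $26,135. income exceeds $46,800 by $132,050, which is 27 full-or-partial $5,000 increments; reduction = 27 × $85 = $2,295, leaving $23,840. Adoption Credit: $178,850 is at or below the $341,500 threshold, so the full $912 applies. total $23,840 + $912 = $24,752
Difference: |$16,955 − $24,752| = $7,797.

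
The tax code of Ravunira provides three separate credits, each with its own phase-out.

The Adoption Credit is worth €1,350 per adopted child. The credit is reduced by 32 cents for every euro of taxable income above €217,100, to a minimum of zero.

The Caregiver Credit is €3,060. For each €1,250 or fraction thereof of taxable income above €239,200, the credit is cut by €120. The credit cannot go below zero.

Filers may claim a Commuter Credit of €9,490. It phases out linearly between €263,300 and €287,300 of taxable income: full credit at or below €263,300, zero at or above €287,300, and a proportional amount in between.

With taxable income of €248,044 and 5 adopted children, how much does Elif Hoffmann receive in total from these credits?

Adoption Credit: base = 5 × €1,350 = €6,750. 32% of the €30,944 excess over €217,100 is €9,902.08 ≥ base, so the credit is €0.
Caregiver Credit: income exceeds €239,200 by €8,844, which is 8 full-or-partial €1,250 increments; reduction = 8 × €120 = €960, leaving €2,100.
Commuter Credit: €248,044 is at or below the €263,300 threshold, so the full €9,490 applies.
Total: €0 + €2,100 + €9,490 = €11,590.

€11,590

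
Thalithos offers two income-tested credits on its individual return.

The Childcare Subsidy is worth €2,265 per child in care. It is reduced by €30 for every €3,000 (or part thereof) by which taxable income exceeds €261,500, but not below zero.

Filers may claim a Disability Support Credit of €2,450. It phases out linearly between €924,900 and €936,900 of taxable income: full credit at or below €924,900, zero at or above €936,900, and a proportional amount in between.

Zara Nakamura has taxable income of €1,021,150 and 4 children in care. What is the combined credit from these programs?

€1,440

Childcare Subsidy: base = 4 × €2,265 = €9,060. income exceeds €261,500 by €759,650, which is 254 full-or-partial €3,000 increments; reduction = 254 × €30 = €7,620, leaving €1,440.
Disability Support Credit: €1,021,150 is at or above €936,900, so the credit is €0.
Total: €1,440 + €0 = €1,440.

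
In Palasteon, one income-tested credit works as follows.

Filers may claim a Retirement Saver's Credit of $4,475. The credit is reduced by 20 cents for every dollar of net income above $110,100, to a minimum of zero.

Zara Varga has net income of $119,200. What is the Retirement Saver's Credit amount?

$2,655

Retirement Saver's Credit: 20% of the $9,100 excess over $110,100 is $1,820; credit = $4,475 − $1,820 = $2,655.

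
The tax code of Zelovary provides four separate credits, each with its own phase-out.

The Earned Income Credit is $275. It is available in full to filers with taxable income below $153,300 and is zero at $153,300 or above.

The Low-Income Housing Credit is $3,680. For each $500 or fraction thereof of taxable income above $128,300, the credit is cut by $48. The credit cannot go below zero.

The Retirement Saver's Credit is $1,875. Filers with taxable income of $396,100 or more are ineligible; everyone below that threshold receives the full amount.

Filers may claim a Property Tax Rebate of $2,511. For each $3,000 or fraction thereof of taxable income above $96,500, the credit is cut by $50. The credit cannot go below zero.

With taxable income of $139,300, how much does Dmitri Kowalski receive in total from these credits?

$6,535

Earned Income Credit: $139,300 is below the $153,300 cutoff, so the full $275 applies.
Low-Income Housing Credit: income exceeds $128,300 by $11,000, which is 22 full-or-partial $500 increments; reduction = 22 × $48 = $1,056, leaving $2,624.
Retirement Saver's Credit: $139,300 is below the $396,100 cutoff, so the full $1,875 applies.
Property Tax Rebate: income exceeds $96,500 by $42,800, which is 15 full-or-partial $3,000 increments; reduction = 15 × $50 = $750, leaving $1,761.
Total: $275 + $2,624 + $1,875 + $1,761 = $6,535.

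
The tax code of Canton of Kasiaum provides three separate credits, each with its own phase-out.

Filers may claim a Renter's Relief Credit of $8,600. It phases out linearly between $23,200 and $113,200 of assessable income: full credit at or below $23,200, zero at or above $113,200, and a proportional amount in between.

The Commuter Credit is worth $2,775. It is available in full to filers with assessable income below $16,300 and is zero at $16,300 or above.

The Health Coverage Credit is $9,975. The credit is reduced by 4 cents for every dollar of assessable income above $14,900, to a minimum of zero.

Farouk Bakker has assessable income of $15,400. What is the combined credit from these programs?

$21,330

Renter's Relief Credit: $15,400 is at or below the $23,200 threshold, so the full $8,600 applies.
Commuter Credit: $15,400 is below the $16,300 cutoff, so the full $2,775 applies.
Health Coverage Credit: 4% of the $500 excess over $14,900 is $20; credit = $9,975 − $20 = $9,955.
Total: $8,600 + $2,775 + $9,955 = $21,330.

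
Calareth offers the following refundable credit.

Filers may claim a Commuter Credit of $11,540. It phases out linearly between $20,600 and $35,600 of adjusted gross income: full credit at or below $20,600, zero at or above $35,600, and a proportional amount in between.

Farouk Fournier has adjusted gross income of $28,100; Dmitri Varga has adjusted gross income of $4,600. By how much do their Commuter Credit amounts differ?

$5,770

Farouk ($28,100): Commuter Credit: $28,100 is $7,500 into a $15,000 phase-out range, leaving 7,500/15,000 of the credit: $11,540 × 7,500/15,000 = $5,770.
Dmitri ($4,600): Commuter Credit: $4,600 is at or below the $20,600 threshold, so the full $11,540 applies.
Difference: |$5,770 − $11,540| = $5,770.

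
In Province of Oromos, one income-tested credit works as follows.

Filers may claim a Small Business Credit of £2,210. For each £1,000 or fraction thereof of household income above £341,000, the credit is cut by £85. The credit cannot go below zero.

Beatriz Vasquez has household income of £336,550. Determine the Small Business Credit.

Small Business Credit: £336,550 is at or below the £341,000 threshold, so the full £2,210 applies.

£2,210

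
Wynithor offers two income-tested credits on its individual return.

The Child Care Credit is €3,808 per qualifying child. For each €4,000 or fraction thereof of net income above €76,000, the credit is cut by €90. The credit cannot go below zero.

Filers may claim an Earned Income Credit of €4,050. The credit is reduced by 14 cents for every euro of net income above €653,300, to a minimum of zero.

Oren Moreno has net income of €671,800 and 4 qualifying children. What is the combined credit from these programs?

Child Care Credit: base = 4 × €3,808 = €15,232. income exceeds €76,000 by €595,800, which is 149 full-or-partial €4,000 increments; reduction = 149 × €90 = €13,410, leaving €1,822.
Earned Income Credit: 14% of the €18,500 excess over €653,300 is €2,590; credit = €4,050 − €2,590 = €1,460.
Total: €1,822 + €1,460 = €3,282.

€3,282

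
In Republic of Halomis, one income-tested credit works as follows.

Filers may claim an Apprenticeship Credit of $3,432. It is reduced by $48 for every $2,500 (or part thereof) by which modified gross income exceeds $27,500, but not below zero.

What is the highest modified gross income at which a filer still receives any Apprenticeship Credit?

$205,000

After 71 increments the reduction is 71 × $48 = $3,408, leaving $24; one more increment wipes it out. Increment 71 ends at excess 71 × $2,500 = $177,500, so the highest qualifying income is $27,500 + $177,500 = $205,000.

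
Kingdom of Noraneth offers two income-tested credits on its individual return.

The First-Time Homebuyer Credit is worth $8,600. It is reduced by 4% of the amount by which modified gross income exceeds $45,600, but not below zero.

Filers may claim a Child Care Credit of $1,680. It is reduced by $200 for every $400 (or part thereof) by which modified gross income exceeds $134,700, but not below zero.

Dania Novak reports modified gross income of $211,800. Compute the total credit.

First-Time Homebuyer Credit: 4% of the $166,200 excess over $45,600 is $6,648; credit = $8,600 − $6,648 = $1,952.
Child Care Credit: income exceeds $134,700 by $77,100 → 193 increments × $200 = $38,600 ≥ base, so the credit is $0.
Total: $1,952 + $0 = $1,952.

$1,952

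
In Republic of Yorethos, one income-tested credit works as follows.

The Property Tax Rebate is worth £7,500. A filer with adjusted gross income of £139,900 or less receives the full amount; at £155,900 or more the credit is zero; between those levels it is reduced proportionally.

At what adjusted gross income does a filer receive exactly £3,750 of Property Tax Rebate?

£147,900

£3,750 is 3,750/7,500 of the full £7,500, so 3,750/7,500 of the £16,000 range has been used: income = £139,900 + £16,000 × 3,750/7,500 = £147,900.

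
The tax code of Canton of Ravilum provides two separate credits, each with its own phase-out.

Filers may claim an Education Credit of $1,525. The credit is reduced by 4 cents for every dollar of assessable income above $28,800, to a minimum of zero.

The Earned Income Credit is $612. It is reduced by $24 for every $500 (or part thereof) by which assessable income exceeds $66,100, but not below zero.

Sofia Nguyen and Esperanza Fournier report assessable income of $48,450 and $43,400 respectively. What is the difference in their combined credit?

Sofia ($48,450): Education Credit: 4% of the $19,650 excess over $28,800 is $786; credit = $1,525 − $786 = $739. Earned Income Credit: $48,450 is at or below the $66,100 threshold, so the full $612 applies. total $739 + $612 = $1,351
Esperanza ($43,400): Education Credit: 4% of the $14,600 excess over $28,800 is $584; credit = $1,525 − $584 = $941. Earned Income Credit: $43,400 is at or below the $66,100 threshold, so the full $612 applies. total $941 + $612 = $1,553
Difference: |$1,351 − $1,553| = $202.

$202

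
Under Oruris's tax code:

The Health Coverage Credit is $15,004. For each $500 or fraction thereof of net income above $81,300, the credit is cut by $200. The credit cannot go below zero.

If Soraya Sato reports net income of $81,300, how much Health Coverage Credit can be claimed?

$15,004

Health Coverage Credit: $81,300 is at or below the $81,300 threshold, so the full $15,004 applies.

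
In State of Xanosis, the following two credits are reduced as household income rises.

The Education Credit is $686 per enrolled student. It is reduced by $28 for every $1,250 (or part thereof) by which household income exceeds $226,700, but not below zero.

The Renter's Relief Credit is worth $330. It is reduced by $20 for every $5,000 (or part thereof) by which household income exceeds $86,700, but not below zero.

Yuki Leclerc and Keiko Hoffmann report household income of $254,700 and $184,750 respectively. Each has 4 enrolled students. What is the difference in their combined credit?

Yuki ($254,700): Education Credit: base = 4 × $686 = $2,744. income exceeds $226,700 by $28,000, which is 23 full-or-partial $1,250 increments; reduction = 23 × $28 = $644, leaving $2,100. Renter's Relief Credit: income exceeds $86,700 by $168,000 → 34 increments × $20 = $680 ≥ base, so the credit is $0. total $2,100 + $0 = $2,100
Keiko ($184,750): Education Credit: base = 4 × $686 = $2,744. $184,750 is at or below the $226,700 threshold, so the full $2,744 applies. Renter's Relief Credit: income exceeds $86,700 by $98,050 → 20 increments × $20 = $400 ≥ base, so the credit is $0. total $2,744 + $0 = $2,744
Difference: |$2,100 − $2,744| = $644.

$644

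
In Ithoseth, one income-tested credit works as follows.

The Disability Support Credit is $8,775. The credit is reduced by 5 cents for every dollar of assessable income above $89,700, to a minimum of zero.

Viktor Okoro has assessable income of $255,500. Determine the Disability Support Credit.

Disability Support Credit: 5% of the $165,800 excess over $89,700 is $8,290; credit = $8,775 − $8,290 = $485.

$485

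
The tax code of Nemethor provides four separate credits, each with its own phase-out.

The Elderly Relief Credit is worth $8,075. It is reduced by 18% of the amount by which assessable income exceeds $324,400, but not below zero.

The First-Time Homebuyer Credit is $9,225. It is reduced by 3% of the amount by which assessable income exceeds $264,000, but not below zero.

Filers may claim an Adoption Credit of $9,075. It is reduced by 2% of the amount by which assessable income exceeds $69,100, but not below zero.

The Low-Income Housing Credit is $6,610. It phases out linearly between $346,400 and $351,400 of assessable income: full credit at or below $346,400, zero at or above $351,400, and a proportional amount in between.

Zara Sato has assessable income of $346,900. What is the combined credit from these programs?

$20,231

Elderly Relief Credit: 18% of the $22,500 excess over $324,400 is $4,050; credit = $8,075 − $4,050 = $4,025.
First-Time Homebuyer Credit: 3% of the $82,900 excess over $264,000 is $2,487; credit = $9,225 − $2,487 = $6,738.
Adoption Credit: 2% of the $277,800 excess over $69,100 is $5,556; credit = $9,075 − $5,556 = $3,519.
Low-Income Housing Credit: $346,900 is $500 into a $5,000 phase-out range, leaving 4,500/5,000 of the credit: $6,610 × 4,500/5,000 = $5,949.
Total: $4,025 + $6,738 + $3,519 + $5,949 = $20,231.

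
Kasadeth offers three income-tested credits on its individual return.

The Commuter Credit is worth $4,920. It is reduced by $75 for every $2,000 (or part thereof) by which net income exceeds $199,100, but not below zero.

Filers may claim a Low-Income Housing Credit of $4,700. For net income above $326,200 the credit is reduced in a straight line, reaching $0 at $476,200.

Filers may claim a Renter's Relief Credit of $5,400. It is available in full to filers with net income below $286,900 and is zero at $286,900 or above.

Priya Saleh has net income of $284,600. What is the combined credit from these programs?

$11,795

Commuter Credit: income exceeds $199,100 by $85,500, which is 43 full-or-partial $2,000 increments; reduction = 43 × $75 = $3,225, leaving $1,695.
Low-Income Housing Credit: $284,600 is at or below the $326,200 threshold, so the full $4,700 applies.
Renter's Relief Credit: $284,600 is below the $286,900 cutoff, so the full $5,400 applies.
Total: $1,695 + $4,700 + $5,400 = $11,795.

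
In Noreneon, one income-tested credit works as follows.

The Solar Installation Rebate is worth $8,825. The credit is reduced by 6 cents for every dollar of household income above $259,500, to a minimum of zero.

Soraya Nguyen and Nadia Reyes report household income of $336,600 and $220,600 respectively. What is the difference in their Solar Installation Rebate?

$4,626

Soraya ($336,600): Solar Installation Rebate: 6% of the $77,100 excess over $259,500 is $4,626; credit = $8,825 − $4,626 = $4,199.
Nadia ($220,600): Solar Installation Rebate: $220,600 is at or below the $259,500 threshold, so the full $8,825 applies.
Difference: |$4,199 − $8,825| = $4,626.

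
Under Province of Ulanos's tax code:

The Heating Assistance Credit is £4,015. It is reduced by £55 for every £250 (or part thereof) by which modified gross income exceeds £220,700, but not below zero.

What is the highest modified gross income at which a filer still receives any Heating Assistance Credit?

After 72 increments the reduction is 72 × £55 = £3,960, leaving £55; one more increment wipes it out. Increment 72 ends at excess 72 × £250 = £18,000, so the highest qualifying income is £220,700 + £18,000 = £238,700.

£238,700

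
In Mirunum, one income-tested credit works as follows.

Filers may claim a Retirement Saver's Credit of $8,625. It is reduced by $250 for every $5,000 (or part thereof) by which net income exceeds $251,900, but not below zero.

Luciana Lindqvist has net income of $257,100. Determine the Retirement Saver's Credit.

Retirement Saver's Credit: income exceeds $251,900 by $5,200, which is 2 full-or-partial $5,000 increments; reduction = 2 × $250 = $500, leaving $8,125.

$8,125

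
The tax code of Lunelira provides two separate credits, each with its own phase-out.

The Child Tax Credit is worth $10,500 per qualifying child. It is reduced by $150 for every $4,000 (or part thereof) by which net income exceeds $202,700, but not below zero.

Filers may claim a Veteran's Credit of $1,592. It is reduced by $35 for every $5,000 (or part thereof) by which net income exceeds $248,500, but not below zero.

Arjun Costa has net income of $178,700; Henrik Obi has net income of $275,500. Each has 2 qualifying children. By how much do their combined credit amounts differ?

Arjun ($178,700): Child Tax Credit: base = 2 × $10,500 = $21,000. $178,700 is at or below the $202,700 threshold, so the full $21,000 applies. Veteran's Credit: $178,700 is at or below the $248,500 threshold, so the full $1,592 applies. total $21,000 + $1,592 = $22,592
Henrik ($275,500): Child Tax Credit: base = 2 × $10,500 = $21,000. income exceeds $202,700 by $72,800, which is 19 full-or-partial $4,000 increments; reduction = 19 × $150 = $2,850, leaving $18,150. Veteran's Credit: income exceeds $248,500 by $27,000, which is 6 full-or-partial $5,000 increments; reduction = 6 × $35 = $210, leaving $1,382. total $18,150 + $1,382 = $19,532
Difference: |$22,592 − $19,532| = $3,060.

$3,060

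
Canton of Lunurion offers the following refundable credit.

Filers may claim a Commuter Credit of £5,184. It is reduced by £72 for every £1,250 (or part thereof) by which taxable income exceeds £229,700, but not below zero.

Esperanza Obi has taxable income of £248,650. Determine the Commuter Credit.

Commuter Credit: income exceeds £229,700 by £18,950, which is 16 full-or-partial £1,250 increments; reduction = 16 × £72 = £1,152, leaving £4,032.

£4,032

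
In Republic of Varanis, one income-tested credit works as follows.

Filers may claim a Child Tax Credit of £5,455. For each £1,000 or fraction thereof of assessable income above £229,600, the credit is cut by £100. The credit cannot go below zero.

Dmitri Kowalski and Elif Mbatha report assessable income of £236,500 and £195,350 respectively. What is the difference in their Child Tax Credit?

Dmitri (£236,500): Child Tax Credit: income exceeds £229,600 by £6,900, which is 7 full-or-partial £1,000 increments; reduction = 7 × £100 = £700, leaving £4,755.
Elif (£195,350): Child Tax Credit: £195,350 is at or below the £229,600 threshold, so the full £5,455 applies.
Difference: |£4,755 − £5,455| = £700.

£700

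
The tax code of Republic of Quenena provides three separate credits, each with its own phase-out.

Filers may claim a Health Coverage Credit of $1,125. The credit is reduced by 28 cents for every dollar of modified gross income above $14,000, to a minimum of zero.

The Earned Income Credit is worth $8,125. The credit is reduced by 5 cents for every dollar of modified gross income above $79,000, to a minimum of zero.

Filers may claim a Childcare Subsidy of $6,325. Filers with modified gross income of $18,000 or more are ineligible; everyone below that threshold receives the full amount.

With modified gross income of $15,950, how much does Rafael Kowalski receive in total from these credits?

Health Coverage Credit: 28% of the $1,950 excess over $14,000 is $546; credit = $1,125 − $546 = $579.
Earned Income Credit: $15,950 is at or below the $79,000 threshold, so the full $8,125 applies.
Childcare Subsidy: $15,950 is below the $18,000 cutoff, so the full $6,325 applies.
Total: $579 + $8,125 + $6,325 = $15,029.

$15,029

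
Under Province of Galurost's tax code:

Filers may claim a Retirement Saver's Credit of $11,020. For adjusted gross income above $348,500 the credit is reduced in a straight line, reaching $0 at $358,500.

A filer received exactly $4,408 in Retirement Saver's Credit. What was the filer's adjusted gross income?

$354,500

$4,408 is 4,408/11,020 of the full $11,020, so 6,612/11,020 of the $10,000 range has been used: income = $348,500 + $10,000 × 6,612/11,020 = $354,500.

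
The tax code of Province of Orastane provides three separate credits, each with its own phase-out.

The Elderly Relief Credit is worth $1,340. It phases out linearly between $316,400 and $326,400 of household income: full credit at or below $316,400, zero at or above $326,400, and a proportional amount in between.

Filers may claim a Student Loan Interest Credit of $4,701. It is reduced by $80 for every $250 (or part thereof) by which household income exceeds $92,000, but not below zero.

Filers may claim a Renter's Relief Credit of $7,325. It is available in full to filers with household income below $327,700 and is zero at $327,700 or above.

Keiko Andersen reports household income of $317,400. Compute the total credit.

Elderly Relief Credit: $317,400 is $1,000 into a $10,000 phase-out range, leaving 9,000/10,000 of the credit: $1,340 × 9,000/10,000 = $1,206.
Student Loan Interest Credit: income exceeds $92,000 by $225,400 → 902 increments × $80 = $72,160 ≥ base, so the credit is $0.
Renter's Relief Credit: $317,400 is below the $327,700 cutoff, so the full $7,325 applies.
Total: $1,206 + $0 + $7,325 = $8,531.

$8,531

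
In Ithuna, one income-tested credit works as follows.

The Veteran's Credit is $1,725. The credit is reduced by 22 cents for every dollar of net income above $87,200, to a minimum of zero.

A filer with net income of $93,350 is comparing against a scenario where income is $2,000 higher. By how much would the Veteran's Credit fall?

At $93,350 — 22% of the $6,150 excess over $87,200 is $1,353; credit = $1,725 − $1,353 = $372.
At $95,350 — 22% of the $8,150 excess over $87,200 is $1,793 ≥ base, so the credit is $0.
Lost: $372 − $0 = $372.

$372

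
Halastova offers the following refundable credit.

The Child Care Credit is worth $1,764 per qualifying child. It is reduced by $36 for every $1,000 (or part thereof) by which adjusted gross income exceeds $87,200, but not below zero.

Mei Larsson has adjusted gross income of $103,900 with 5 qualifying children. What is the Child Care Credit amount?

$8,208

Child Care Credit: base = 5 × $1,764 = $8,820. income exceeds $87,200 by $16,700, which is 17 full-or-partial $1,000 increments; reduction = 17 × $36 = $612, leaving $8,208.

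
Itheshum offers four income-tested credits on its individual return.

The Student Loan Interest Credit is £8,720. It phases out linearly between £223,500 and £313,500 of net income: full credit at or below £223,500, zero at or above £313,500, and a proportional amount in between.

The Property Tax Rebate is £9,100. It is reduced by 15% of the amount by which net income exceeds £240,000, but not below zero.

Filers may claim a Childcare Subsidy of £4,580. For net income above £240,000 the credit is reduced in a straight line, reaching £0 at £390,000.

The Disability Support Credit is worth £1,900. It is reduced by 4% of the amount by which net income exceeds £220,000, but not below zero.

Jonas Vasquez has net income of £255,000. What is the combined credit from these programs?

£17,140

Student Loan Interest Credit: £255,000 is £31,500 into a £90,000 phase-out range, leaving 58,500/90,000 of the credit: £8,720 × 58,500/90,000 = £5,668.
Property Tax Rebate: 15% of the £15,000 excess over £240,000 is £2,250; credit = £9,100 − £2,250 = £6,850.
Childcare Subsidy: £255,000 is £15,000 into a £150,000 phase-out range, leaving 135,000/150,000 of the credit: £4,580 × 135,000/150,000 = £4,122.
Disability Support Credit: 4% of the £35,000 excess over £220,000 is £1,400; credit = £1,900 − £1,400 = £500.
Total: £5,668 + £6,850 + £4,122 + £500 = £17,140.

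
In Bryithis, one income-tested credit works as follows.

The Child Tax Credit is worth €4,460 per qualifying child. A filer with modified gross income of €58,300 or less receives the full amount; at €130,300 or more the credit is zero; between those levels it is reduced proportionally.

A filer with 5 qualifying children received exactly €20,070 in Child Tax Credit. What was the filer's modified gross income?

€65,500

Full credit = 5 × €4,460 = €22,300.
€20,070 is 20,070/22,300 of the full €22,300, so 2,230/22,300 of the €72,000 range has been used: income = €58,300 + €72,000 × 2,230/22,300 = €65,500.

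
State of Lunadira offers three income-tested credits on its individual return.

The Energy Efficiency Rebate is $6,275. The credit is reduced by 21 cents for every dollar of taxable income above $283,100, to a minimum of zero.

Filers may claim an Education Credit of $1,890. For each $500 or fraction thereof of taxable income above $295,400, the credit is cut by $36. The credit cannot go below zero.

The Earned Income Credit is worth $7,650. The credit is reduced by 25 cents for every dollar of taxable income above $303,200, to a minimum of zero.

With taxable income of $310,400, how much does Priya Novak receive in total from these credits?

$7,202

Energy Efficiency Rebate: 21% of the $27,300 excess over $283,100 is $5,733; credit = $6,275 − $5,733 = $542.
Education Credit: income exceeds $295,400 by $15,000, which is 30 full-or-partial $500 increments; reduction = 30 × $36 = $1,080, leaving $810.
Earned Income Credit: 25% of the $7,200 excess over $303,200 is $1,800; credit = $7,650 − $1,800 = $5,850.
Total: $542 + $810 + $5,850 = $7,202.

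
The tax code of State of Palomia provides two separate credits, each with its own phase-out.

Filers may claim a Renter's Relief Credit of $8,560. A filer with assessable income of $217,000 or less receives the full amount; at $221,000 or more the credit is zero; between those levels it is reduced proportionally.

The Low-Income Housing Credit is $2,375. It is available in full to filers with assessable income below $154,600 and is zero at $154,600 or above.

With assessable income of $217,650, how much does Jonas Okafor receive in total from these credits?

$7,169

Renter's Relief Credit: $217,650 is $650 into a $4,000 phase-out range, leaving 3,350/4,000 of the credit: $8,560 × 3,350/4,000 = $7,169.
Low-Income Housing Credit: $217,650 meets or exceeds the $154,600 cutoff, so the credit is $0.
Total: $7,169 + $0 = $7,169.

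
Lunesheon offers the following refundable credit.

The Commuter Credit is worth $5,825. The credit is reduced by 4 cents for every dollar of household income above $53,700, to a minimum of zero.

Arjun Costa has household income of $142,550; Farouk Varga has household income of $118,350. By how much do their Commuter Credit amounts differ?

$968

Arjun ($142,550): Commuter Credit: 4% of the $88,850 excess over $53,700 is $3,554; credit = $5,825 − $3,554 = $2,271.
Farouk ($118,350): Commuter Credit: 4% of the $64,650 excess over $53,700 is $2,586; credit = $5,825 − $2,586 = $3,239.
Difference: |$2,271 − $3,239| = $968.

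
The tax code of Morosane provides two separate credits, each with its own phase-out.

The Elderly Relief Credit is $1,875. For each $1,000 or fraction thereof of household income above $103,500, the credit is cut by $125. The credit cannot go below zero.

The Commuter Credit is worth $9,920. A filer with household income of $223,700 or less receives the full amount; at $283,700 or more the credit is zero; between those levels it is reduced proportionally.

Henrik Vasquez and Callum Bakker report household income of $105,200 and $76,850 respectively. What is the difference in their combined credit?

Henrik ($105,200): Elderly Relief Credit: income exceeds $103,500 by $1,700, which is 2 full-or-partial $1,000 increments; reduction = 2 × $125 = $250, leaving $1,625. Commuter Credit: $105,200 is at or below the $223,700 threshold, so the full $9,920 applies. total $1,625 + $9,920 = $11,545
Callum ($76,850): Elderly Relief Credit: $76,850 is at or below the $103,500 threshold, so the full $1,875 applies. Commuter Credit: $76,850 is at or below the $223,700 threshold, so the full $9,920 applies. total $1,875 + $9,920 = $11,795
Difference: |$11,545 − $11,795| = $250.

$250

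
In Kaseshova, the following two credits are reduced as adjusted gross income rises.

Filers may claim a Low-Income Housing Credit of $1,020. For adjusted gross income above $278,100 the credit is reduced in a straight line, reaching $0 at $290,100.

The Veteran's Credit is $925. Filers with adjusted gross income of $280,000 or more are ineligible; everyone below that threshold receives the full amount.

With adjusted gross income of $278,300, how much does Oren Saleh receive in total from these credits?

Low-Income Housing Credit: $278,300 is $200 into a $12,000 phase-out range, leaving 11,800/12,000 of the credit: $1,020 × 11,800/12,000 = $1,003.
Veteran's Credit: $278,300 is below the $280,000 cutoff, so the full $925 applies.
Total: $1,003 + $925 = $1,928.

$1,928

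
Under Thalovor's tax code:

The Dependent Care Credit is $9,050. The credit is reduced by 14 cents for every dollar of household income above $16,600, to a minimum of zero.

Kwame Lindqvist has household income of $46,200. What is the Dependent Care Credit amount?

$4,906

Dependent Care Credit: 14% of the $29,600 excess over $16,600 is $4,144; credit = $9,050 − $4,144 = $4,906.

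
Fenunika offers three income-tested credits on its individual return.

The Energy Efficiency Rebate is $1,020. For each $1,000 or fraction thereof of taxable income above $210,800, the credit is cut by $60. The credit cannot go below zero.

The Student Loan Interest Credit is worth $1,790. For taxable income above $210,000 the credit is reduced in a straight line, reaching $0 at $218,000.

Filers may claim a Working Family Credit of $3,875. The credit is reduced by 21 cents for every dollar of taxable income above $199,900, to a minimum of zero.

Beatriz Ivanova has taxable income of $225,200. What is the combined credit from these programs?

$120

Energy Efficiency Rebate: income exceeds $210,800 by $14,400, which is 15 full-or-partial $1,000 increments; reduction = 15 × $60 = $900, leaving $120.
Student Loan Interest Credit: $225,200 is at or above $218,000, so the credit is $0.
Working Family Credit: 21% of the $25,300 excess over $199,900 is $5,313 ≥ base, so the credit is $0.
Total: $120 + $0 + $0 = $120.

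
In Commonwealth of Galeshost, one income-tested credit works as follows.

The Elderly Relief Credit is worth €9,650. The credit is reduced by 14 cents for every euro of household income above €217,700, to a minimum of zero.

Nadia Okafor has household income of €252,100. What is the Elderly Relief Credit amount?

Elderly Relief Credit: 14% of the €34,400 excess over €217,700 is €4,816; credit = €9,650 − €4,816 = €4,834.

€4,834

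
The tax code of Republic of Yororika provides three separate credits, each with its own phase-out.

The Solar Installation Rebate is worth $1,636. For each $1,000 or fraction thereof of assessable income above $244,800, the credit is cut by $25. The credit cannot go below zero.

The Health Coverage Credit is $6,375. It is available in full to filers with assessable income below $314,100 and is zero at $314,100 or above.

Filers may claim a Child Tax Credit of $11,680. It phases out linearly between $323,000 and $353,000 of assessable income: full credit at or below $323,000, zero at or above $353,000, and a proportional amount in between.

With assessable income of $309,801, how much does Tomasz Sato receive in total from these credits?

Solar Installation Rebate: income exceeds $244,800 by $65,001 → 66 increments × $25 = $1,650 ≥ base, so the credit is $0.
Health Coverage Credit: $309,801 is below the $314,100 cutoff, so the full $6,375 applies.
Child Tax Credit: $309,801 is at or below the $323,000 threshold, so the full $11,680 applies.
Total: $0 + $6,375 + $11,680 = $18,055.

$18,055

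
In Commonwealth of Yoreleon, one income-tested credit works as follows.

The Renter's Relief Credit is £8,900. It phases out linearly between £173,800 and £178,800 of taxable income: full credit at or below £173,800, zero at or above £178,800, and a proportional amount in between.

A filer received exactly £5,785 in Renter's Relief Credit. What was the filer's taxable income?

£175,550

£5,785 is 5,785/8,900 of the full £8,900, so 3,115/8,900 of the £5,000 range has been used: income = £173,800 + £5,000 × 3,115/8,900 = £175,550.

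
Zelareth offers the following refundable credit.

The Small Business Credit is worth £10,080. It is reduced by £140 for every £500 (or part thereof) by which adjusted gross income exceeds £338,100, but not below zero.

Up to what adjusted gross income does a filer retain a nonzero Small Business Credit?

£373,600

After 71 increments the reduction is 71 × £140 = £9,940, leaving £140; one more increment wipes it out. Increment 71 ends at excess 71 × £500 = £35,500, so the highest qualifying income is £338,100 + £35,500 = £373,600.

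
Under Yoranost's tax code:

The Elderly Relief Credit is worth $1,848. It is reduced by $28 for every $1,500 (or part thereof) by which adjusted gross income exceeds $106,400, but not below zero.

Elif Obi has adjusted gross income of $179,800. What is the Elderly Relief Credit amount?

$476

Elderly Relief Credit: income exceeds $106,400 by $73,400, which is 49 full-or-partial $1,500 increments; reduction = 49 × $28 = $1,372, leaving $476.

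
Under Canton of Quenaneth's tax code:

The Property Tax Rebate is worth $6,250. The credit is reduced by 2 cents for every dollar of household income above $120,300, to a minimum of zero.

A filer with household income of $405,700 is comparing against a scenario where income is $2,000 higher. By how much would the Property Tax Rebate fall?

At $405,700 — 2% of the $285,400 excess over $120,300 is $5,708; credit = $6,250 − $5,708 = $542.
At $407,700 — 2% of the $287,400 excess over $120,300 is $5,748; credit = $6,250 − $5,748 = $502.
Lost: $542 − $502 = $40.

$40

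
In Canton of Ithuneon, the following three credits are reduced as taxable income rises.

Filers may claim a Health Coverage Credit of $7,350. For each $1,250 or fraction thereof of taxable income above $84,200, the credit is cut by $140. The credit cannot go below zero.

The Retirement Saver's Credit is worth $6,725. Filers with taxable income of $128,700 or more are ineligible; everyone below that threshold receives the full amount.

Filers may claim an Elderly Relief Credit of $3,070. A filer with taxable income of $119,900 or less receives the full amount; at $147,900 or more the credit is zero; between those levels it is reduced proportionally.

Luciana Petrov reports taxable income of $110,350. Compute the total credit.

$14,205

Health Coverage Credit: income exceeds $84,200 by $26,150, which is 21 full-or-partial $1,250 increments; reduction = 21 × $140 = $2,940, leaving $4,410.
Retirement Saver's Credit: $110,350 is below the $128,700 cutoff, so the full $6,725 applies.
Elderly Relief Credit: $110,350 is at or below the $119,900 threshold, so the full $3,070 applies.
Total: $4,410 + $6,725 + $3,070 = $14,205.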